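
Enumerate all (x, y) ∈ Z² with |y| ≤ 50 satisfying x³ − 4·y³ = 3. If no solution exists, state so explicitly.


The equation is x³ - 4y³ = 3. For fixed y, x³ = 4·y³ + 3, so a solution requires the RHS to be a perfect cube.
Strategy: iterate y from -50 to 50, compute RHS = 4·y³ + 3, and check whether it is a (positive or negative) perfect cube.
Check small values of y:
  y = 0: RHS = 3 is not a perfect cube.
  y = 1: RHS = 7 is not a perfect cube.
  y = -1: RHS = -1 = (-1)³ ⇒ x = -1 works.
  y = 2: RHS = 35 is not a perfect cube.
  y = -2: RHS = -29 is not a perfect cube.
  y = 3: RHS = 111 is not a perfect cube.
  y = -3: RHS = -105 is not a perfect cube.
Continuing the search up to |y| = 50 finds no further solutions beyond those listed.
Collected solutions: (-1, -1).

Solutions (with |y| ≤ 50): (-1, -1).


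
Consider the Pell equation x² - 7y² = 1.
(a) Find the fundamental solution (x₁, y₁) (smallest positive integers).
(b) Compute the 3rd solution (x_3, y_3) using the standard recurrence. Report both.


Step 1: Find the fundamental solution (x₁, y₁) of x² - 7y² = 1.
  Expand √7 as a continued fraction. a₀ = ⌊√7⌋ = 2; iterate m_{k+1} = d_k·a_k − m_k, d_{k+1} = (7 − m_{k+1}²)/d_k, a_{k+1} = ⌊(a₀ + m_{k+1})/d_{k+1}⌋ (starting m₀ = 0, d₀ = 1), with convergents p_k = a_k·p_{k-1} + p_{k-2}, q_k = a_k·q_{k-1} + q_{k-2} (p₋₁ = 1, q₋₁ = 0):
  k = 0: a₀ = 2; p₀/q₀ = 2/1; p₀² − 7·q₀² = 4 − 7 = -3.
  k = 1: m = 2, d = 3, a = ⌊(2 + 2)/3⌋ = 1; p/q = (1·2 + 1)/(1·1 + 0) = 3/1; p² − 7·q² = 9 − 7 = 2.
  k = 2: m = 1, d = 2, a = ⌊(2 + 1)/2⌋ = 1; p/q = (1·3 + 2)/(1·1 + 1) = 5/2; p² − 7·q² = 25 − 28 = -3.
  k = 3: m = 1, d = 3, a = ⌊(2 + 1)/3⌋ = 1; p/q = (1·5 + 3)/(1·2 + 1) = 8/3; p² − 7·q² = 64 − 63 = 1.
  The first convergent with p² − 7·q² = 1 gives the fundamental solution (x₁, y₁) = (8, 3).
Step 2: Apply the recurrence (x_{n+1}, y_{n+1}) = (x₁x_n + 7y₁y_n, x₁y_n + y₁x_n) repeatedly.
  From (x_1, y_1) = (8, 3): x_2 = 8·8 + 7·3·3 = 127; y_2 = 8·3 + 3·8 = 48.
  From (x_2, y_2) = (127, 48): x_3 = 8·127 + 7·3·48 = 2024; y_3 = 8·48 + 3·127 = 765.
Step 3: Verify x_3² - 7·y_3² = 4096576 - 4096575 = 1 (should be 1). ✓

(x_1, y_1) = (8, 3); (x_3, y_3) = (2024, 765).


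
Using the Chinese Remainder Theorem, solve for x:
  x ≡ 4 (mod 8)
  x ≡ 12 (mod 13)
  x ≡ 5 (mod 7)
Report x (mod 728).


Moduli 8, 13, 7 are pairwise coprime; by CRT there is a unique solution modulo M = 8 · 13 · 7 = 728.
Solve pairwise, accumulating the modulus:
  Start with x ≡ 4 (mod 8).
  Combine with x ≡ 12 (mod 13): since gcd(8, 13) = 1, we get a unique residue mod 104.
    Write x = 4 + 8·t and substitute into x ≡ 12 (mod 13): 8·t ≡ 12 − 4 = 8 (mod 13).
    The inverse of 8 mod 13 is 5 (since 8·5 = 40 = 3·13 + 1), so t ≡ 5·8 = 40 ≡ 1 (mod 13).
    Then x = 4 + 8·1 = 12, valid modulo lcm(8, 13) = 104: x ≡ 12 (mod 104).
  Combine with x ≡ 5 (mod 7): since gcd(104, 7) = 1, we get a unique residue mod 728.
    Write x = 12 + 104·t and substitute into x ≡ 5 (mod 7): 104·t ≡ 5 − 12 = -7 (mod 7).
    Reduce coefficients mod 7: 6·t ≡ 0 (mod 7).
    The inverse of 6 mod 7 is 6 (since 6·6 = 36 = 5·7 + 1), so t ≡ 6·0 = 0 ≡ 0 (mod 7).
    Then x = 12 + 104·0 = 12, valid modulo lcm(104, 7) = 728: x ≡ 12 (mod 728).
Verify: 12 mod 8 = 4 ✓, 12 mod 13 = 12 ✓, 12 mod 7 = 5 ✓.

x ≡ 12 (mod 728).


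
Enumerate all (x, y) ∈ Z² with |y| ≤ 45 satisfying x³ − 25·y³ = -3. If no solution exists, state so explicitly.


The equation is x³ - 25y³ = -3. For fixed y, x³ = 25·y³ − 3, so a solution requires the RHS to be a perfect cube.
Strategy: iterate y from -45 to 45, compute RHS = 25·y³ − 3, and check whether it is a (positive or negative) perfect cube.
Check small values of y:
  y = 0: RHS = -3 is not a perfect cube.
  y = 1: RHS = 22 is not a perfect cube.
  y = -1: RHS = -28 is not a perfect cube.
  y = 2: RHS = 197 is not a perfect cube.
  y = -2: RHS = -203 is not a perfect cube.
  y = 3: RHS = 672 is not a perfect cube.
  y = -3: RHS = -678 is not a perfect cube.
Continuing the search up to |y| = 45 finds no solutions either.
No (x, y) in the scanned range satisfies the equation.

No integer solutions with |y| ≤ 45.


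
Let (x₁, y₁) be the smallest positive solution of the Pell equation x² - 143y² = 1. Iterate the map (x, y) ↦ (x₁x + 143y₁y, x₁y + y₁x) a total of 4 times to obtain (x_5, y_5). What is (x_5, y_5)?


Step 1: Find the fundamental solution (x₁, y₁) of x² - 143y² = 1.
  Expand √143 as a continued fraction. a₀ = ⌊√143⌋ = 11; iterate m_{k+1} = d_k·a_k − m_k, d_{k+1} = (143 − m_{k+1}²)/d_k, a_{k+1} = ⌊(a₀ + m_{k+1})/d_{k+1}⌋ (starting m₀ = 0, d₀ = 1), with convergents p_k = a_k·p_{k-1} + p_{k-2}, q_k = a_k·q_{k-1} + q_{k-2} (p₋₁ = 1, q₋₁ = 0):
  k = 0: a₀ = 11; p₀/q₀ = 11/1; p₀² − 143·q₀² = 121 − 143 = -22.
  k = 1: m = 11, d = 22, a = ⌊(11 + 11)/22⌋ = 1; p/q = (1·11 + 1)/(1·1 + 0) = 12/1; p² − 143·q² = 144 − 143 = 1.
  The first convergent with p² − 143·q² = 1 gives the fundamental solution (x₁, y₁) = (12, 1).
Step 2: Apply the recurrence (x_{n+1}, y_{n+1}) = (x₁x_n + 143y₁y_n, x₁y_n + y₁x_n) repeatedly.
  From (x_1, y_1) = (12, 1): x_2 = 12·12 + 143·1·1 = 287; y_2 = 12·1 + 1·12 = 24.
  From (x_2, y_2) = (287, 24): x_3 = 12·287 + 143·1·24 = 6876; y_3 = 12·24 + 1·287 = 575.
  From (x_3, y_3) = (6876, 575): x_4 = 12·6876 + 143·1·575 = 164737; y_4 = 12·575 + 1·6876 = 13776.
  From (x_4, y_4) = (164737, 13776): x_5 = 12·164737 + 143·1·13776 = 3946812; y_5 = 12·13776 + 1·164737 = 330049.
Step 3: Verify x_5² - 143·y_5² = 15577324963344 - 15577324963343 = 1 (should be 1). ✓

(x_1, y_1) = (12, 1); (x_5, y_5) = (3946812, 330049).


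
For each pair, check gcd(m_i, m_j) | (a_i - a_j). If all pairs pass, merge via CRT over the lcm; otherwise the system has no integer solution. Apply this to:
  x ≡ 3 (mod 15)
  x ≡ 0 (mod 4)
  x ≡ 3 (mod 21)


Moduli 15, 4, 21 are not pairwise coprime, so CRT works modulo lcm(m_i) when all pairwise compatibility conditions hold.
Pairwise compatibility: gcd(m_i, m_j) must divide a_i - a_j for every pair.
Merge one congruence at a time:
  Start: x ≡ 3 (mod 15).
  Combine with x ≡ 0 (mod 4): gcd(15, 4) = 1; 0 - 3 = -3, which IS divisible by 1, so compatible.
    Write x = 3 + 15·t and substitute into x ≡ 0 (mod 4): 15·t ≡ 0 − 3 = -3 (mod 4).
    Reduce coefficients mod 4: 3·t ≡ 1 (mod 4).
    The inverse of 3 mod 4 is 3 (since 3·3 = 9 = 2·4 + 1), so t ≡ 3·1 = 3 ≡ 3 (mod 4).
    Then x = 3 + 15·3 = 48, valid modulo lcm(15, 4) = 60: x ≡ 48 (mod 60).
  Combine with x ≡ 3 (mod 21): gcd(60, 21) = 3; 3 - 48 = -45, which IS divisible by 3, so compatible.
    Write x = 48 + 60·t and substitute into x ≡ 3 (mod 21): 60·t ≡ 3 − 48 = -45 (mod 21).
    Divide the congruence (and modulus) by g = 3: 20·t ≡ -15 (mod 7).
    Reduce coefficients mod 7: 6·t ≡ 6 (mod 7).
    The inverse of 6 mod 7 is 6 (since 6·6 = 36 = 5·7 + 1), so t ≡ 6·6 = 36 ≡ 1 (mod 7).
    Then x = 48 + 60·1 = 108, valid modulo lcm(60, 21) = 420: x ≡ 108 (mod 420).
Verify: 108 mod 15 = 3, 108 mod 4 = 0, 108 mod 21 = 3.

x ≡ 108 (mod 420).


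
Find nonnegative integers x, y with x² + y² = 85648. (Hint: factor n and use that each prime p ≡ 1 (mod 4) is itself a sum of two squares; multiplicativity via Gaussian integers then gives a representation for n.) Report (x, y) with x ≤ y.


Step 1: Factor n = 85648 = 2^4 · 53 · 101.
Step 2: Check the mod-4 condition on each prime factor: 2 = 2 (special); 53 ≡ 1 (mod 4), exponent 1; 101 ≡ 1 (mod 4), exponent 1.
All primes ≡ 3 (mod 4) appear to even exponent (or don't appear), so by the two-squares theorem n IS expressible as a sum of two squares.
Step 3: Build a representation. Group n = k² · m with k = 4 and m = 53 · 101 = 5353 (a product of primes ≡ 1 (mod 4)); a representation of m scales to one of n via (k·x)² + (k·y)² = k²(x² + y²). Each prime p ≡ 1 (mod 4) is itself a sum of two squares; find a² by testing p − a² for a perfect square:
  53: 53 − 1² = 52, 53 − 2² = 49 = 7² ⇒ 53 = 2² + 7².
  101: 101 − 1² = 100 = 10² ⇒ 101 = 1² + 10².
  Combine using the Brahmagupta–Fibonacci identity (a² + b²)(c² + d²) = (ac − bd)² + (ad + bc)² = (ac + bd)² + (ad − bc)²:
  53 · 101 = 5353: from (2² + 7²)(1² + 10²), take (2·1 − 7·10, 2·10 + 7·1) = (2 − 70, 20 + 7) = (-68, 27); dropping signs (only squares matter) gives (68, 27); check 68² + 27² = 4624 + 729 = 5353 ✓.
  Scale by k = 4: (4·68, 4·27) = (272, 108).
Step 4: Order so x ≤ y and verify: 108² + 272² = 11664 + 73984 = 85648 = n. ✓

n = 85648 = 108² + 272² (one valid representation with x ≤ y).


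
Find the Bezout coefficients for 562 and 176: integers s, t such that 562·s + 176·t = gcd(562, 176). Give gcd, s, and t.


Euclidean algorithm on (562, 176) — divide until remainder is 0:
  562 = 3 · 176 + 34
  176 = 5 · 34 + 6
  34 = 5 · 6 + 4
  6 = 1 · 4 + 2
  4 = 2 · 2 + 0
gcd(562, 176) = 2.
Track Bezout coefficients alongside the remainders: start with r₀ = 562 = a·1 + b·0 (s = 1, t = 0) and r₁ = 176 = a·0 + b·1 (s = 0, t = 1); each new remainder r_{k+1} = r_{k-1} − q_k·r_k inherits s_{k+1} = s_{k-1} − q_k·s_k, t_{k+1} = t_{k-1} − q_k·t_k, so r_k = a·s_k + b·t_k at every step:
  q = 3: r = 34, s = 1 − 3·0 = 1, t = 0 − 3·1 = -3  (check: 562·1 + 176·(-3) = 34)
  q = 5: r = 6, s = 0 − 5·1 = -5, t = 1 − 5·(-3) = 16  (check: 562·(-5) + 176·16 = 6)
  q = 5: r = 4, s = 1 − 5·(-5) = 26, t = -3 − 5·16 = -83  (check: 562·26 + 176·(-83) = 4)
  q = 1: r = 2, s = -5 − 1·26 = -31, t = 16 − 1·(-83) = 99  (check: 562·(-31) + 176·99 = 2)
The row with r = 2 (the gcd) gives the Bezout coefficients s = -31, t = 99.
Result: 562 · (-31) + 176 · (99) = 2.

gcd(562, 176) = 2; s = -31, t = 99 (check: 562·(-31) + 176·99 = 2).


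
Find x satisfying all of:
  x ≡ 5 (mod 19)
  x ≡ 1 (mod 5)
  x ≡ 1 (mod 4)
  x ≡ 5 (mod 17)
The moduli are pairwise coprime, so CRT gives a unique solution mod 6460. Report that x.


Product of moduli M = 19 · 5 · 4 · 17 = 6460.
Merge one congruence at a time:
  Start: x ≡ 5 (mod 19).
  Combine with x ≡ 1 (mod 5); new modulus lcm = 95.
    Write x = 5 + 19·t and substitute into x ≡ 1 (mod 5): 19·t ≡ 1 − 5 = -4 (mod 5).
    Reduce coefficients mod 5: 4·t ≡ 1 (mod 5).
    The inverse of 4 mod 5 is 4 (since 4·4 = 16 = 3·5 + 1), so t ≡ 4·1 = 4 ≡ 4 (mod 5).
    Then x = 5 + 19·4 = 81, valid modulo lcm(19, 5) = 95: x ≡ 81 (mod 95).
  Combine with x ≡ 1 (mod 4); new modulus lcm = 380.
    Write x = 81 + 95·t and substitute into x ≡ 1 (mod 4): 95·t ≡ 1 − 81 = -80 (mod 4).
    Reduce coefficients mod 4: 3·t ≡ 0 (mod 4).
    The inverse of 3 mod 4 is 3 (since 3·3 = 9 = 2·4 + 1), so t ≡ 3·0 = 0 ≡ 0 (mod 4).
    Then x = 81 + 95·0 = 81, valid modulo lcm(95, 4) = 380: x ≡ 81 (mod 380).
  Combine with x ≡ 5 (mod 17); new modulus lcm = 6460.
    Write x = 81 + 380·t and substitute into x ≡ 5 (mod 17): 380·t ≡ 5 − 81 = -76 (mod 17).
    Reduce coefficients mod 17: 6·t ≡ 9 (mod 17).
    The inverse of 6 mod 17 is 3 (since 6·3 = 18 = 1·17 + 1), so t ≡ 3·9 = 27 ≡ 10 (mod 17).
    Then x = 81 + 380·10 = 3881, valid modulo lcm(380, 17) = 6460: x ≡ 3881 (mod 6460).
Verify against each original: 3881 mod 19 = 5, 3881 mod 5 = 1, 3881 mod 4 = 1, 3881 mod 17 = 5.

x ≡ 3881 (mod 6460).


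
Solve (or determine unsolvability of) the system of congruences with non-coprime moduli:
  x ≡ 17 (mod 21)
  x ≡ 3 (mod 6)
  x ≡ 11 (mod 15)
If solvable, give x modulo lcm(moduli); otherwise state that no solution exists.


Moduli 21, 6, 15 are not pairwise coprime, so CRT works modulo lcm(m_i) when all pairwise compatibility conditions hold.
Pairwise compatibility: gcd(m_i, m_j) must divide a_i - a_j for every pair.
Merge one congruence at a time:
  Start: x ≡ 17 (mod 21).
  Combine with x ≡ 3 (mod 6): gcd(21, 6) = 3, and 3 - 17 = -14 is NOT divisible by 3.
    ⇒ system is inconsistent (no integer solution).

No solution (the system is inconsistent).


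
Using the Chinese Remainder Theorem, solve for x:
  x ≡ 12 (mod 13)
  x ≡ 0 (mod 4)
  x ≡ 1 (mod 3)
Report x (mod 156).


Moduli 13, 4, 3 are pairwise coprime; by CRT there is a unique solution modulo M = 13 · 4 · 3 = 156.
Solve pairwise, accumulating the modulus:
  Start with x ≡ 12 (mod 13).
  Combine with x ≡ 0 (mod 4): since gcd(13, 4) = 1, we get a unique residue mod 52.
    Write x = 12 + 13·t and substitute into x ≡ 0 (mod 4): 13·t ≡ 0 − 12 = -12 (mod 4).
    Reduce coefficients mod 4: 1·t ≡ 0 (mod 4).
    So t ≡ 0 (mod 4).
    Then x = 12 + 13·0 = 12, valid modulo lcm(13, 4) = 52: x ≡ 12 (mod 52).
  Combine with x ≡ 1 (mod 3): since gcd(52, 3) = 1, we get a unique residue mod 156.
    Write x = 12 + 52·t and substitute into x ≡ 1 (mod 3): 52·t ≡ 1 − 12 = -11 (mod 3).
    Reduce coefficients mod 3: 1·t ≡ 1 (mod 3).
    So t ≡ 1 (mod 3).
    Then x = 12 + 52·1 = 64, valid modulo lcm(52, 3) = 156: x ≡ 64 (mod 156).
Verify: 64 mod 13 = 12 ✓, 64 mod 4 = 0 ✓, 64 mod 3 = 1 ✓.

x ≡ 64 (mod 156).


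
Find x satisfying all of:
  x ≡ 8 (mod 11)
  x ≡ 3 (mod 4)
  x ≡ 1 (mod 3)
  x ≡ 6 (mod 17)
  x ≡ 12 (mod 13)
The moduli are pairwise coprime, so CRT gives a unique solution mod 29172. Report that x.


Product of moduli M = 11 · 4 · 3 · 17 · 13 = 29172.
Merge one congruence at a time:
  Start: x ≡ 8 (mod 11).
  Combine with x ≡ 3 (mod 4); new modulus lcm = 44.
    Write x = 8 + 11·t and substitute into x ≡ 3 (mod 4): 11·t ≡ 3 − 8 = -5 (mod 4).
    Reduce coefficients mod 4: 3·t ≡ 3 (mod 4).
    The inverse of 3 mod 4 is 3 (since 3·3 = 9 = 2·4 + 1), so t ≡ 3·3 = 9 ≡ 1 (mod 4).
    Then x = 8 + 11·1 = 19, valid modulo lcm(11, 4) = 44: x ≡ 19 (mod 44).
  Combine with x ≡ 1 (mod 3); new modulus lcm = 132.
    Write x = 19 + 44·t and substitute into x ≡ 1 (mod 3): 44·t ≡ 1 − 19 = -18 (mod 3).
    Reduce coefficients mod 3: 2·t ≡ 0 (mod 3).
    The inverse of 2 mod 3 is 2 (since 2·2 = 4 = 1·3 + 1), so t ≡ 2·0 = 0 ≡ 0 (mod 3).
    Then x = 19 + 44·0 = 19, valid modulo lcm(44, 3) = 132: x ≡ 19 (mod 132).
  Combine with x ≡ 6 (mod 17); new modulus lcm = 2244.
    Write x = 19 + 132·t and substitute into x ≡ 6 (mod 17): 132·t ≡ 6 − 19 = -13 (mod 17).
    Reduce coefficients mod 17: 13·t ≡ 4 (mod 17).
    The inverse of 13 mod 17 is 4 (since 13·4 = 52 = 3·17 + 1), so t ≡ 4·4 = 16 ≡ 16 (mod 17).
    Then x = 19 + 132·16 = 2131, valid modulo lcm(132, 17) = 2244: x ≡ 2131 (mod 2244).
  Combine with x ≡ 12 (mod 13); new modulus lcm = 29172.
    Write x = 2131 + 2244·t and substitute into x ≡ 12 (mod 13): 2244·t ≡ 12 − 2131 = -2119 (mod 13).
    Reduce coefficients mod 13: 8·t ≡ 0 (mod 13).
    The inverse of 8 mod 13 is 5 (since 8·5 = 40 = 3·13 + 1), so t ≡ 5·0 = 0 ≡ 0 (mod 13).
    Then x = 2131 + 2244·0 = 2131, valid modulo lcm(2244, 13) = 29172: x ≡ 2131 (mod 29172).
Verify against each original: 2131 mod 11 = 8, 2131 mod 4 = 3, 2131 mod 3 = 1, 2131 mod 17 = 6, 2131 mod 13 = 12.

x ≡ 2131 (mod 29172).


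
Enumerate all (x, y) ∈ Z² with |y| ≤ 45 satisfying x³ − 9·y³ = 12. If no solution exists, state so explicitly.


The equation is x³ - 9y³ = 12. For fixed y, x³ = 9·y³ + 12, so a solution requires the RHS to be a perfect cube.
Strategy: iterate y from -45 to 45, compute RHS = 9·y³ + 12, and check whether it is a (positive or negative) perfect cube.
Check small values of y:
  y = 0: RHS = 12 is not a perfect cube.
  y = 1: RHS = 21 is not a perfect cube.
  y = -1: RHS = 3 is not a perfect cube.
  y = 2: RHS = 84 is not a perfect cube.
  y = -2: RHS = -60 is not a perfect cube.
  y = 3: RHS = 255 is not a perfect cube.
  y = -3: RHS = -231 is not a perfect cube.
Continuing the search up to |y| = 45 finds no solutions either.
No (x, y) in the scanned range satisfies the equation.

No integer solutions with |y| ≤ 45.


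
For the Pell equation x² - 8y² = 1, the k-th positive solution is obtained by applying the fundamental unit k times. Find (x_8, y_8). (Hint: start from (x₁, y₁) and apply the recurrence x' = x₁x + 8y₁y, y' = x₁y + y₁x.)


Step 1: Find the fundamental solution (x₁, y₁) of x² - 8y² = 1.
  Expand √8 as a continued fraction. a₀ = ⌊√8⌋ = 2; iterate m_{k+1} = d_k·a_k − m_k, d_{k+1} = (8 − m_{k+1}²)/d_k, a_{k+1} = ⌊(a₀ + m_{k+1})/d_{k+1}⌋ (starting m₀ = 0, d₀ = 1), with convergents p_k = a_k·p_{k-1} + p_{k-2}, q_k = a_k·q_{k-1} + q_{k-2} (p₋₁ = 1, q₋₁ = 0):
  k = 0: a₀ = 2; p₀/q₀ = 2/1; p₀² − 8·q₀² = 4 − 8 = -4.
  k = 1: m = 2, d = 4, a = ⌊(2 + 2)/4⌋ = 1; p/q = (1·2 + 1)/(1·1 + 0) = 3/1; p² − 8·q² = 9 − 8 = 1.
  The first convergent with p² − 8·q² = 1 gives the fundamental solution (x₁, y₁) = (3, 1).
Step 2: Apply the recurrence (x_{n+1}, y_{n+1}) = (x₁x_n + 8y₁y_n, x₁y_n + y₁x_n) repeatedly.
  From (x_1, y_1) = (3, 1): x_2 = 3·3 + 8·1·1 = 17; y_2 = 3·1 + 1·3 = 6.
  From (x_2, y_2) = (17, 6): x_3 = 3·17 + 8·1·6 = 99; y_3 = 3·6 + 1·17 = 35.
  From (x_3, y_3) = (99, 35): x_4 = 3·99 + 8·1·35 = 577; y_4 = 3·35 + 1·99 = 204.
  From (x_4, y_4) = (577, 204): x_5 = 3·577 + 8·1·204 = 3363; y_5 = 3·204 + 1·577 = 1189.
  From (x_5, y_5) = (3363, 1189): x_6 = 3·3363 + 8·1·1189 = 19601; y_6 = 3·1189 + 1·3363 = 6930.
  From (x_6, y_6) = (19601, 6930): x_7 = 3·19601 + 8·1·6930 = 114243; y_7 = 3·6930 + 1·19601 = 40391.
  From (x_7, y_7) = (114243, 40391): x_8 = 3·114243 + 8·1·40391 = 665857; y_8 = 3·40391 + 1·114243 = 235416.
Step 3: Verify x_8² - 8·y_8² = 443365544449 - 443365544448 = 1 (should be 1). ✓

(x_1, y_1) = (3, 1); (x_8, y_8) = (665857, 235416).


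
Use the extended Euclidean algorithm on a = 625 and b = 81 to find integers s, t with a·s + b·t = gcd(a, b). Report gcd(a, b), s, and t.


Euclidean algorithm on (625, 81) — divide until remainder is 0:
  625 = 7 · 81 + 58
  81 = 1 · 58 + 23
  58 = 2 · 23 + 12
  23 = 1 · 12 + 11
  12 = 1 · 11 + 1
  11 = 11 · 1 + 0
gcd(625, 81) = 1.
Track Bezout coefficients alongside the remainders: start with r₀ = 625 = a·1 + b·0 (s = 1, t = 0) and r₁ = 81 = a·0 + b·1 (s = 0, t = 1); each new remainder r_{k+1} = r_{k-1} − q_k·r_k inherits s_{k+1} = s_{k-1} − q_k·s_k, t_{k+1} = t_{k-1} − q_k·t_k, so r_k = a·s_k + b·t_k at every step:
  q = 7: r = 58, s = 1 − 7·0 = 1, t = 0 − 7·1 = -7  (check: 625·1 + 81·(-7) = 58)
  q = 1: r = 23, s = 0 − 1·1 = -1, t = 1 − 1·(-7) = 8  (check: 625·(-1) + 81·8 = 23)
  q = 2: r = 12, s = 1 − 2·(-1) = 3, t = -7 − 2·8 = -23  (check: 625·3 + 81·(-23) = 12)
  q = 1: r = 11, s = -1 − 1·3 = -4, t = 8 − 1·(-23) = 31  (check: 625·(-4) + 81·31 = 11)
  q = 1: r = 1, s = 3 − 1·(-4) = 7, t = -23 − 1·31 = -54  (check: 625·7 + 81·(-54) = 1)
The row with r = 1 (the gcd) gives the Bezout coefficients s = 7, t = -54.
Result: 625 · (7) + 81 · (-54) = 1.

gcd(625, 81) = 1; s = 7, t = -54 (check: 625·7 + 81·(-54) = 1).


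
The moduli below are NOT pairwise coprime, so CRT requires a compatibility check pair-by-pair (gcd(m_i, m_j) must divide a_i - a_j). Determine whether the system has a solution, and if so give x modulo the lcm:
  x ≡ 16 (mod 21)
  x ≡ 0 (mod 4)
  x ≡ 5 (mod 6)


Moduli 21, 4, 6 are not pairwise coprime, so CRT works modulo lcm(m_i) when all pairwise compatibility conditions hold.
Pairwise compatibility: gcd(m_i, m_j) must divide a_i - a_j for every pair.
Merge one congruence at a time:
  Start: x ≡ 16 (mod 21).
  Combine with x ≡ 0 (mod 4): gcd(21, 4) = 1; 0 - 16 = -16, which IS divisible by 1, so compatible.
    Write x = 16 + 21·t and substitute into x ≡ 0 (mod 4): 21·t ≡ 0 − 16 = -16 (mod 4).
    Reduce coefficients mod 4: 1·t ≡ 0 (mod 4).
    So t ≡ 0 (mod 4).
    Then x = 16 + 21·0 = 16, valid modulo lcm(21, 4) = 84: x ≡ 16 (mod 84).
  Combine with x ≡ 5 (mod 6): gcd(84, 6) = 6, and 5 - 16 = -11 is NOT divisible by 6.
    ⇒ system is inconsistent (no integer solution).

No solution (the system is inconsistent).


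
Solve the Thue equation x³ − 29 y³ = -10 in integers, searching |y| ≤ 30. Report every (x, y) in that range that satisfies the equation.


The equation is x³ - 29y³ = -10. For fixed y, x³ = 29·y³ − 10, so a solution requires the RHS to be a perfect cube.
Strategy: iterate y from -30 to 30, compute RHS = 29·y³ − 10, and check whether it is a (positive or negative) perfect cube.
Check small values of y:
  y = 0: RHS = -10 is not a perfect cube.
  y = 1: RHS = 19 is not a perfect cube.
  y = -1: RHS = -39 is not a perfect cube.
  y = 2: RHS = 222 is not a perfect cube.
  y = -2: RHS = -242 is not a perfect cube.
  y = 3: RHS = 773 is not a perfect cube.
  y = -3: RHS = -793 is not a perfect cube.
Continuing the search up to |y| = 30 finds no solutions either.
No (x, y) in the scanned range satisfies the equation.

No integer solutions with |y| ≤ 30.


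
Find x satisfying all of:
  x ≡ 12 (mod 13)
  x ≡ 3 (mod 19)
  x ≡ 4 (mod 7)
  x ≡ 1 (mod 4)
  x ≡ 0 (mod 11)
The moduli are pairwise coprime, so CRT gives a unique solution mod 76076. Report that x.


Product of moduli M = 13 · 19 · 7 · 4 · 11 = 76076.
Merge one congruence at a time:
  Start: x ≡ 12 (mod 13).
  Combine with x ≡ 3 (mod 19); new modulus lcm = 247.
    Write x = 12 + 13·t and substitute into x ≡ 3 (mod 19): 13·t ≡ 3 − 12 = -9 (mod 19).
    Reduce coefficients mod 19: 13·t ≡ 10 (mod 19).
    The inverse of 13 mod 19 is 3 (since 13·3 = 39 = 2·19 + 1), so t ≡ 3·10 = 30 ≡ 11 (mod 19).
    Then x = 12 + 13·11 = 155, valid modulo lcm(13, 19) = 247: x ≡ 155 (mod 247).
  Combine with x ≡ 4 (mod 7); new modulus lcm = 1729.
    Write x = 155 + 247·t and substitute into x ≡ 4 (mod 7): 247·t ≡ 4 − 155 = -151 (mod 7).
    Reduce coefficients mod 7: 2·t ≡ 3 (mod 7).
    The inverse of 2 mod 7 is 4 (since 2·4 = 8 = 1·7 + 1), so t ≡ 4·3 = 12 ≡ 5 (mod 7).
    Then x = 155 + 247·5 = 1390, valid modulo lcm(247, 7) = 1729: x ≡ 1390 (mod 1729).
  Combine with x ≡ 1 (mod 4); new modulus lcm = 6916.
    Write x = 1390 + 1729·t and substitute into x ≡ 1 (mod 4): 1729·t ≡ 1 − 1390 = -1389 (mod 4).
    Reduce coefficients mod 4: 1·t ≡ 3 (mod 4).
    So t ≡ 3 (mod 4).
    Then x = 1390 + 1729·3 = 6577, valid modulo lcm(1729, 4) = 6916: x ≡ 6577 (mod 6916).
  Combine with x ≡ 0 (mod 11); new modulus lcm = 76076.
    Write x = 6577 + 6916·t and substitute into x ≡ 0 (mod 11): 6916·t ≡ 0 − 6577 = -6577 (mod 11).
    Reduce coefficients mod 11: 8·t ≡ 1 (mod 11).
    The inverse of 8 mod 11 is 7 (since 8·7 = 56 = 5·11 + 1), so t ≡ 7·1 = 7 ≡ 7 (mod 11).
    Then x = 6577 + 6916·7 = 54989, valid modulo lcm(6916, 11) = 76076: x ≡ 54989 (mod 76076).
Verify against each original: 54989 mod 13 = 12, 54989 mod 19 = 3, 54989 mod 7 = 4, 54989 mod 4 = 1, 54989 mod 11 = 0.

x ≡ 54989 (mod 76076).


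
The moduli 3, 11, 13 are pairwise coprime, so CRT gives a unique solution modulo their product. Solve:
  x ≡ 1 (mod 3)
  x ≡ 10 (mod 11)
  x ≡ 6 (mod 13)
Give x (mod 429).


Moduli 3, 11, 13 are pairwise coprime; by CRT there is a unique solution modulo M = 3 · 11 · 13 = 429.
Solve pairwise, accumulating the modulus:
  Start with x ≡ 1 (mod 3).
  Combine with x ≡ 10 (mod 11): since gcd(3, 11) = 1, we get a unique residue mod 33.
    Write x = 1 + 3·t and substitute into x ≡ 10 (mod 11): 3·t ≡ 10 − 1 = 9 (mod 11).
    The inverse of 3 mod 11 is 4 (since 3·4 = 12 = 1·11 + 1), so t ≡ 4·9 = 36 ≡ 3 (mod 11).
    Then x = 1 + 3·3 = 10, valid modulo lcm(3, 11) = 33: x ≡ 10 (mod 33).
  Combine with x ≡ 6 (mod 13): since gcd(33, 13) = 1, we get a unique residue mod 429.
    Write x = 10 + 33·t and substitute into x ≡ 6 (mod 13): 33·t ≡ 6 − 10 = -4 (mod 13).
    Reduce coefficients mod 13: 7·t ≡ 9 (mod 13).
    The inverse of 7 mod 13 is 2 (since 7·2 = 14 = 1·13 + 1), so t ≡ 2·9 = 18 ≡ 5 (mod 13).
    Then x = 10 + 33·5 = 175, valid modulo lcm(33, 13) = 429: x ≡ 175 (mod 429).
Verify: 175 mod 3 = 1 ✓, 175 mod 11 = 10 ✓, 175 mod 13 = 6 ✓.

x ≡ 175 (mod 429).


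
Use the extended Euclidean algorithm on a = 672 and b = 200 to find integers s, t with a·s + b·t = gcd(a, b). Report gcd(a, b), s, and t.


Euclidean algorithm on (672, 200) — divide until remainder is 0:
  672 = 3 · 200 + 72
  200 = 2 · 72 + 56
  72 = 1 · 56 + 16
  56 = 3 · 16 + 8
  16 = 2 · 8 + 0
gcd(672, 200) = 8.
Track Bezout coefficients alongside the remainders: start with r₀ = 672 = a·1 + b·0 (s = 1, t = 0) and r₁ = 200 = a·0 + b·1 (s = 0, t = 1); each new remainder r_{k+1} = r_{k-1} − q_k·r_k inherits s_{k+1} = s_{k-1} − q_k·s_k, t_{k+1} = t_{k-1} − q_k·t_k, so r_k = a·s_k + b·t_k at every step:
  q = 3: r = 72, s = 1 − 3·0 = 1, t = 0 − 3·1 = -3  (check: 672·1 + 200·(-3) = 72)
  q = 2: r = 56, s = 0 − 2·1 = -2, t = 1 − 2·(-3) = 7  (check: 672·(-2) + 200·7 = 56)
  q = 1: r = 16, s = 1 − 1·(-2) = 3, t = -3 − 1·7 = -10  (check: 672·3 + 200·(-10) = 16)
  q = 3: r = 8, s = -2 − 3·3 = -11, t = 7 − 3·(-10) = 37  (check: 672·(-11) + 200·37 = 8)
The row with r = 8 (the gcd) gives the Bezout coefficients s = -11, t = 37.
Result: 672 · (-11) + 200 · (37) = 8.

gcd(672, 200) = 8; s = -11, t = 37 (check: 672·(-11) + 200·37 = 8).


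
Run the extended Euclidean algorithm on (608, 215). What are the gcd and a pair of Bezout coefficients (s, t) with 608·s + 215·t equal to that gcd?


Euclidean algorithm on (608, 215) — divide until remainder is 0:
  608 = 2 · 215 + 178
  215 = 1 · 178 + 37
  178 = 4 · 37 + 30
  37 = 1 · 30 + 7
  30 = 4 · 7 + 2
  7 = 3 · 2 + 1
  2 = 2 · 1 + 0
gcd(608, 215) = 1.
Track Bezout coefficients alongside the remainders: start with r₀ = 608 = a·1 + b·0 (s = 1, t = 0) and r₁ = 215 = a·0 + b·1 (s = 0, t = 1); each new remainder r_{k+1} = r_{k-1} − q_k·r_k inherits s_{k+1} = s_{k-1} − q_k·s_k, t_{k+1} = t_{k-1} − q_k·t_k, so r_k = a·s_k + b·t_k at every step:
  q = 2: r = 178, s = 1 − 2·0 = 1, t = 0 − 2·1 = -2  (check: 608·1 + 215·(-2) = 178)
  q = 1: r = 37, s = 0 − 1·1 = -1, t = 1 − 1·(-2) = 3  (check: 608·(-1) + 215·3 = 37)
  q = 4: r = 30, s = 1 − 4·(-1) = 5, t = -2 − 4·3 = -14  (check: 608·5 + 215·(-14) = 30)
  q = 1: r = 7, s = -1 − 1·5 = -6, t = 3 − 1·(-14) = 17  (check: 608·(-6) + 215·17 = 7)
  q = 4: r = 2, s = 5 − 4·(-6) = 29, t = -14 − 4·17 = -82  (check: 608·29 + 215·(-82) = 2)
  q = 3: r = 1, s = -6 − 3·29 = -93, t = 17 − 3·(-82) = 263  (check: 608·(-93) + 215·263 = 1)
The row with r = 1 (the gcd) gives the Bezout coefficients s = -93, t = 263.
Result: 608 · (-93) + 215 · (263) = 1.

gcd(608, 215) = 1; s = -93, t = 263 (check: 608·(-93) + 215·263 = 1).


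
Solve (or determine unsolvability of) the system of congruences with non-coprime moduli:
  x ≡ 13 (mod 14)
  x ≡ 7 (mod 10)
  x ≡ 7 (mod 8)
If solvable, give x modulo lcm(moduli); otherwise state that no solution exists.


Moduli 14, 10, 8 are not pairwise coprime, so CRT works modulo lcm(m_i) when all pairwise compatibility conditions hold.
Pairwise compatibility: gcd(m_i, m_j) must divide a_i - a_j for every pair.
Merge one congruence at a time:
  Start: x ≡ 13 (mod 14).
  Combine with x ≡ 7 (mod 10): gcd(14, 10) = 2; 7 - 13 = -6, which IS divisible by 2, so compatible.
    Write x = 13 + 14·t and substitute into x ≡ 7 (mod 10): 14·t ≡ 7 − 13 = -6 (mod 10).
    Divide the congruence (and modulus) by g = 2: 7·t ≡ -3 (mod 5).
    Reduce coefficients mod 5: 2·t ≡ 2 (mod 5).
    The inverse of 2 mod 5 is 3 (since 2·3 = 6 = 1·5 + 1), so t ≡ 3·2 = 6 ≡ 1 (mod 5).
    Then x = 13 + 14·1 = 27, valid modulo lcm(14, 10) = 70: x ≡ 27 (mod 70).
  Combine with x ≡ 7 (mod 8): gcd(70, 8) = 2; 7 - 27 = -20, which IS divisible by 2, so compatible.
    Write x = 27 + 70·t and substitute into x ≡ 7 (mod 8): 70·t ≡ 7 − 27 = -20 (mod 8).
    Divide the congruence (and modulus) by g = 2: 35·t ≡ -10 (mod 4).
    Reduce coefficients mod 4: 3·t ≡ 2 (mod 4).
    The inverse of 3 mod 4 is 3 (since 3·3 = 9 = 2·4 + 1), so t ≡ 3·2 = 6 ≡ 2 (mod 4).
    Then x = 27 + 70·2 = 167, valid modulo lcm(70, 8) = 280: x ≡ 167 (mod 280).
Verify: 167 mod 14 = 13, 167 mod 10 = 7, 167 mod 8 = 7.

x ≡ 167 (mod 280).


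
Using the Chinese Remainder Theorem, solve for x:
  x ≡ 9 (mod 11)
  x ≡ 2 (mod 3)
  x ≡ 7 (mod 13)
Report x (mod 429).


Moduli 11, 3, 13 are pairwise coprime; by CRT there is a unique solution modulo M = 11 · 3 · 13 = 429.
Solve pairwise, accumulating the modulus:
  Start with x ≡ 9 (mod 11).
  Combine with x ≡ 2 (mod 3): since gcd(11, 3) = 1, we get a unique residue mod 33.
    Write x = 9 + 11·t and substitute into x ≡ 2 (mod 3): 11·t ≡ 2 − 9 = -7 (mod 3).
    Reduce coefficients mod 3: 2·t ≡ 2 (mod 3).
    The inverse of 2 mod 3 is 2 (since 2·2 = 4 = 1·3 + 1), so t ≡ 2·2 = 4 ≡ 1 (mod 3).
    Then x = 9 + 11·1 = 20, valid modulo lcm(11, 3) = 33: x ≡ 20 (mod 33).
  Combine with x ≡ 7 (mod 13): since gcd(33, 13) = 1, we get a unique residue mod 429.
    Write x = 20 + 33·t and substitute into x ≡ 7 (mod 13): 33·t ≡ 7 − 20 = -13 (mod 13).
    Reduce coefficients mod 13: 7·t ≡ 0 (mod 13).
    The inverse of 7 mod 13 is 2 (since 7·2 = 14 = 1·13 + 1), so t ≡ 2·0 = 0 ≡ 0 (mod 13).
    Then x = 20 + 33·0 = 20, valid modulo lcm(33, 13) = 429: x ≡ 20 (mod 429).
Verify: 20 mod 11 = 9 ✓, 20 mod 3 = 2 ✓, 20 mod 13 = 7 ✓.

x ≡ 20 (mod 429).


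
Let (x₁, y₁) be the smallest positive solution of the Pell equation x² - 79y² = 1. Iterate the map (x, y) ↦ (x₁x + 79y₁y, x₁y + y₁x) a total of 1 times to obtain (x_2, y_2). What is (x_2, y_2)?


Step 1: Find the fundamental solution (x₁, y₁) of x² - 79y² = 1.
  Expand √79 as a continued fraction. a₀ = ⌊√79⌋ = 8; iterate m_{k+1} = d_k·a_k − m_k, d_{k+1} = (79 − m_{k+1}²)/d_k, a_{k+1} = ⌊(a₀ + m_{k+1})/d_{k+1}⌋ (starting m₀ = 0, d₀ = 1), with convergents p_k = a_k·p_{k-1} + p_{k-2}, q_k = a_k·q_{k-1} + q_{k-2} (p₋₁ = 1, q₋₁ = 0):
  k = 0: a₀ = 8; p₀/q₀ = 8/1; p₀² − 79·q₀² = 64 − 79 = -15.
  k = 1: m = 8, d = 15, a = ⌊(8 + 8)/15⌋ = 1; p/q = (1·8 + 1)/(1·1 + 0) = 9/1; p² − 79·q² = 81 − 79 = 2.
  k = 2: m = 7, d = 2, a = ⌊(8 + 7)/2⌋ = 7; p/q = (7·9 + 8)/(7·1 + 1) = 71/8; p² − 79·q² = 5041 − 5056 = -15.
  k = 3: m = 7, d = 15, a = ⌊(8 + 7)/15⌋ = 1; p/q = (1·71 + 9)/(1·8 + 1) = 80/9; p² − 79·q² = 6400 − 6399 = 1.
  The first convergent with p² − 79·q² = 1 gives the fundamental solution (x₁, y₁) = (80, 9).
Step 2: Apply the recurrence (x_{n+1}, y_{n+1}) = (x₁x_n + 79y₁y_n, x₁y_n + y₁x_n) repeatedly.
  From (x_1, y_1) = (80, 9): x_2 = 80·80 + 79·9·9 = 12799; y_2 = 80·9 + 9·80 = 1440.
Step 3: Verify x_2² - 79·y_2² = 163814401 - 163814400 = 1 (should be 1). ✓

(x_1, y_1) = (80, 9); (x_2, y_2) = (12799, 1440).


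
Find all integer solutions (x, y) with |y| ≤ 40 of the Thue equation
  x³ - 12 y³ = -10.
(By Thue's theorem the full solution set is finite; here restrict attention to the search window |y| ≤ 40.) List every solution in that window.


The equation is x³ - 12y³ = -10. For fixed y, x³ = 12·y³ − 10, so a solution requires the RHS to be a perfect cube.
Strategy: iterate y from -40 to 40, compute RHS = 12·y³ − 10, and check whether it is a (positive or negative) perfect cube.
Check small values of y:
  y = 0: RHS = -10 is not a perfect cube.
  y = 1: RHS = 2 is not a perfect cube.
  y = -1: RHS = -22 is not a perfect cube.
  y = 2: RHS = 86 is not a perfect cube.
  y = -2: RHS = -106 is not a perfect cube.
  y = 3: RHS = 314 is not a perfect cube.
  y = -3: RHS = -334 is not a perfect cube.
Continuing the search up to |y| = 40 finds no solutions either.
No (x, y) in the scanned range satisfies the equation.

No integer solutions with |y| ≤ 40.


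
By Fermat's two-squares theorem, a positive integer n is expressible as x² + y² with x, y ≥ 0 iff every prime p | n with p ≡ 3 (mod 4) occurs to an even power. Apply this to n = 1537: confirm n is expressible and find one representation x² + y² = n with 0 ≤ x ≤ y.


Step 1: Factor n = 1537 = 29 · 53.
Step 2: Check the mod-4 condition on each prime factor: 29 ≡ 1 (mod 4), exponent 1; 53 ≡ 1 (mod 4), exponent 1.
All primes ≡ 3 (mod 4) appear to even exponent (or don't appear), so by the two-squares theorem n IS expressible as a sum of two squares.
Step 3: Build a representation. Here n = 29 · 53 is a product of primes ≡ 1 (mod 4). Each prime p ≡ 1 (mod 4) is itself a sum of two squares; find a² by testing p − a² for a perfect square:
  29: 29 − 1² = 28, 29 − 2² = 25 = 5² ⇒ 29 = 2² + 5².
  53: 53 − 1² = 52, 53 − 2² = 49 = 7² ⇒ 53 = 2² + 7².
  Combine using the Brahmagupta–Fibonacci identity (a² + b²)(c² + d²) = (ac − bd)² + (ad + bc)² = (ac + bd)² + (ad − bc)²:
  29 · 53 = 1537: from (2² + 5²)(2² + 7²), take (2·2 − 5·7, 2·7 + 5·2) = (4 − 35, 14 + 10) = (-31, 24); dropping signs (only squares matter) gives (31, 24); check 31² + 24² = 961 + 576 = 1537 ✓.
Step 4: Order so x ≤ y and verify: 24² + 31² = 576 + 961 = 1537 = n. ✓

n = 1537 = 24² + 31² (one valid representation with x ≤ y).


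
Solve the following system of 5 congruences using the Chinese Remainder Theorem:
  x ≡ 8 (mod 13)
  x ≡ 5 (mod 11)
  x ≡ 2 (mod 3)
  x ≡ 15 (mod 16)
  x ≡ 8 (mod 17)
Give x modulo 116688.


Product of moduli M = 13 · 11 · 3 · 16 · 17 = 116688.
Merge one congruence at a time:
  Start: x ≡ 8 (mod 13).
  Combine with x ≡ 5 (mod 11); new modulus lcm = 143.
    Write x = 8 + 13·t and substitute into x ≡ 5 (mod 11): 13·t ≡ 5 − 8 = -3 (mod 11).
    Reduce coefficients mod 11: 2·t ≡ 8 (mod 11).
    The inverse of 2 mod 11 is 6 (since 2·6 = 12 = 1·11 + 1), so t ≡ 6·8 = 48 ≡ 4 (mod 11).
    Then x = 8 + 13·4 = 60, valid modulo lcm(13, 11) = 143: x ≡ 60 (mod 143).
  Combine with x ≡ 2 (mod 3); new modulus lcm = 429.
    Write x = 60 + 143·t and substitute into x ≡ 2 (mod 3): 143·t ≡ 2 − 60 = -58 (mod 3).
    Reduce coefficients mod 3: 2·t ≡ 2 (mod 3).
    The inverse of 2 mod 3 is 2 (since 2·2 = 4 = 1·3 + 1), so t ≡ 2·2 = 4 ≡ 1 (mod 3).
    Then x = 60 + 143·1 = 203, valid modulo lcm(143, 3) = 429: x ≡ 203 (mod 429).
  Combine with x ≡ 15 (mod 16); new modulus lcm = 6864.
    Write x = 203 + 429·t and substitute into x ≡ 15 (mod 16): 429·t ≡ 15 − 203 = -188 (mod 16).
    Reduce coefficients mod 16: 13·t ≡ 4 (mod 16).
    The inverse of 13 mod 16 is 5 (since 13·5 = 65 = 4·16 + 1), so t ≡ 5·4 = 20 ≡ 4 (mod 16).
    Then x = 203 + 429·4 = 1919, valid modulo lcm(429, 16) = 6864: x ≡ 1919 (mod 6864).
  Combine with x ≡ 8 (mod 17); new modulus lcm = 116688.
    Write x = 1919 + 6864·t and substitute into x ≡ 8 (mod 17): 6864·t ≡ 8 − 1919 = -1911 (mod 17).
    Reduce coefficients mod 17: 13·t ≡ 10 (mod 17).
    The inverse of 13 mod 17 is 4 (since 13·4 = 52 = 3·17 + 1), so t ≡ 4·10 = 40 ≡ 6 (mod 17).
    Then x = 1919 + 6864·6 = 43103, valid modulo lcm(6864, 17) = 116688: x ≡ 43103 (mod 116688).
Verify against each original: 43103 mod 13 = 8, 43103 mod 11 = 5, 43103 mod 3 = 2, 43103 mod 16 = 15, 43103 mod 17 = 8.

x ≡ 43103 (mod 116688).


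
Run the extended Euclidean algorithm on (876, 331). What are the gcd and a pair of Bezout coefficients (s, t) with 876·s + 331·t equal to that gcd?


Euclidean algorithm on (876, 331) — divide until remainder is 0:
  876 = 2 · 331 + 214
  331 = 1 · 214 + 117
  214 = 1 · 117 + 97
  117 = 1 · 97 + 20
  97 = 4 · 20 + 17
  20 = 1 · 17 + 3
  17 = 5 · 3 + 2
  3 = 1 · 2 + 1
  2 = 2 · 1 + 0
gcd(876, 331) = 1.
Track Bezout coefficients alongside the remainders: start with r₀ = 876 = a·1 + b·0 (s = 1, t = 0) and r₁ = 331 = a·0 + b·1 (s = 0, t = 1); each new remainder r_{k+1} = r_{k-1} − q_k·r_k inherits s_{k+1} = s_{k-1} − q_k·s_k, t_{k+1} = t_{k-1} − q_k·t_k, so r_k = a·s_k + b·t_k at every step:
  q = 2: r = 214, s = 1 − 2·0 = 1, t = 0 − 2·1 = -2  (check: 876·1 + 331·(-2) = 214)
  q = 1: r = 117, s = 0 − 1·1 = -1, t = 1 − 1·(-2) = 3  (check: 876·(-1) + 331·3 = 117)
  q = 1: r = 97, s = 1 − 1·(-1) = 2, t = -2 − 1·3 = -5  (check: 876·2 + 331·(-5) = 97)
  q = 1: r = 20, s = -1 − 1·2 = -3, t = 3 − 1·(-5) = 8  (check: 876·(-3) + 331·8 = 20)
  q = 4: r = 17, s = 2 − 4·(-3) = 14, t = -5 − 4·8 = -37  (check: 876·14 + 331·(-37) = 17)
  q = 1: r = 3, s = -3 − 1·14 = -17, t = 8 − 1·(-37) = 45  (check: 876·(-17) + 331·45 = 3)
  q = 5: r = 2, s = 14 − 5·(-17) = 99, t = -37 − 5·45 = -262  (check: 876·99 + 331·(-262) = 2)
  q = 1: r = 1, s = -17 − 1·99 = -116, t = 45 − 1·(-262) = 307  (check: 876·(-116) + 331·307 = 1)
The row with r = 1 (the gcd) gives the Bezout coefficients s = -116, t = 307.
Result: 876 · (-116) + 331 · (307) = 1.

gcd(876, 331) = 1; s = -116, t = 307 (check: 876·(-116) + 331·307 = 1).


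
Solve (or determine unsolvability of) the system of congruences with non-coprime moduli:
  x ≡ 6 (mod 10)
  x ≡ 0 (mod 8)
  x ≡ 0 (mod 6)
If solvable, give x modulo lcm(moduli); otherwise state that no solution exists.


Moduli 10, 8, 6 are not pairwise coprime, so CRT works modulo lcm(m_i) when all pairwise compatibility conditions hold.
Pairwise compatibility: gcd(m_i, m_j) must divide a_i - a_j for every pair.
Merge one congruence at a time:
  Start: x ≡ 6 (mod 10).
  Combine with x ≡ 0 (mod 8): gcd(10, 8) = 2; 0 - 6 = -6, which IS divisible by 2, so compatible.
    Write x = 6 + 10·t and substitute into x ≡ 0 (mod 8): 10·t ≡ 0 − 6 = -6 (mod 8).
    Divide the congruence (and modulus) by g = 2: 5·t ≡ -3 (mod 4).
    Reduce coefficients mod 4: 1·t ≡ 1 (mod 4).
    So t ≡ 1 (mod 4).
    Then x = 6 + 10·1 = 16, valid modulo lcm(10, 8) = 40: x ≡ 16 (mod 40).
  Combine with x ≡ 0 (mod 6): gcd(40, 6) = 2; 0 - 16 = -16, which IS divisible by 2, so compatible.
    Write x = 16 + 40·t and substitute into x ≡ 0 (mod 6): 40·t ≡ 0 − 16 = -16 (mod 6).
    Divide the congruence (and modulus) by g = 2: 20·t ≡ -8 (mod 3).
    Reduce coefficients mod 3: 2·t ≡ 1 (mod 3).
    The inverse of 2 mod 3 is 2 (since 2·2 = 4 = 1·3 + 1), so t ≡ 2·1 = 2 ≡ 2 (mod 3).
    Then x = 16 + 40·2 = 96, valid modulo lcm(40, 6) = 120: x ≡ 96 (mod 120).
Verify: 96 mod 10 = 6, 96 mod 8 = 0, 96 mod 6 = 0.

x ≡ 96 (mod 120).


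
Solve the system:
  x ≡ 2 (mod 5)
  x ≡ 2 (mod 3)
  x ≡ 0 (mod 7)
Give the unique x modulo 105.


Moduli 5, 3, 7 are pairwise coprime; by CRT there is a unique solution modulo M = 5 · 3 · 7 = 105.
Solve pairwise, accumulating the modulus:
  Start with x ≡ 2 (mod 5).
  Combine with x ≡ 2 (mod 3): since gcd(5, 3) = 1, we get a unique residue mod 15.
    Write x = 2 + 5·t and substitute into x ≡ 2 (mod 3): 5·t ≡ 2 − 2 = 0 (mod 3).
    Reduce coefficients mod 3: 2·t ≡ 0 (mod 3).
    The inverse of 2 mod 3 is 2 (since 2·2 = 4 = 1·3 + 1), so t ≡ 2·0 = 0 ≡ 0 (mod 3).
    Then x = 2 + 5·0 = 2, valid modulo lcm(5, 3) = 15: x ≡ 2 (mod 15).
  Combine with x ≡ 0 (mod 7): since gcd(15, 7) = 1, we get a unique residue mod 105.
    Write x = 2 + 15·t and substitute into x ≡ 0 (mod 7): 15·t ≡ 0 − 2 = -2 (mod 7).
    Reduce coefficients mod 7: 1·t ≡ 5 (mod 7).
    So t ≡ 5 (mod 7).
    Then x = 2 + 15·5 = 77, valid modulo lcm(15, 7) = 105: x ≡ 77 (mod 105).
Verify: 77 mod 5 = 2 ✓, 77 mod 3 = 2 ✓, 77 mod 7 = 0 ✓.

x ≡ 77 (mod 105).


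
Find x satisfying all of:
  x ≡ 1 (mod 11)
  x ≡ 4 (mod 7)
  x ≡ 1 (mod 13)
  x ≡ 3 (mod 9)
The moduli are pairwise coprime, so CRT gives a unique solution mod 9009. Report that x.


Product of moduli M = 11 · 7 · 13 · 9 = 9009.
Merge one congruence at a time:
  Start: x ≡ 1 (mod 11).
  Combine with x ≡ 4 (mod 7); new modulus lcm = 77.
    Write x = 1 + 11·t and substitute into x ≡ 4 (mod 7): 11·t ≡ 4 − 1 = 3 (mod 7).
    Reduce coefficients mod 7: 4·t ≡ 3 (mod 7).
    The inverse of 4 mod 7 is 2 (since 4·2 = 8 = 1·7 + 1), so t ≡ 2·3 = 6 ≡ 6 (mod 7).
    Then x = 1 + 11·6 = 67, valid modulo lcm(11, 7) = 77: x ≡ 67 (mod 77).
  Combine with x ≡ 1 (mod 13); new modulus lcm = 1001.
    Write x = 67 + 77·t and substitute into x ≡ 1 (mod 13): 77·t ≡ 1 − 67 = -66 (mod 13).
    Reduce coefficients mod 13: 12·t ≡ 12 (mod 13).
    The inverse of 12 mod 13 is 12 (since 12·12 = 144 = 11·13 + 1), so t ≡ 12·12 = 144 ≡ 1 (mod 13).
    Then x = 67 + 77·1 = 144, valid modulo lcm(77, 13) = 1001: x ≡ 144 (mod 1001).
  Combine with x ≡ 3 (mod 9); new modulus lcm = 9009.
    Write x = 144 + 1001·t and substitute into x ≡ 3 (mod 9): 1001·t ≡ 3 − 144 = -141 (mod 9).
    Reduce coefficients mod 9: 2·t ≡ 3 (mod 9).
    The inverse of 2 mod 9 is 5 (since 2·5 = 10 = 1·9 + 1), so t ≡ 5·3 = 15 ≡ 6 (mod 9).
    Then x = 144 + 1001·6 = 6150, valid modulo lcm(1001, 9) = 9009: x ≡ 6150 (mod 9009).
Verify against each original: 6150 mod 11 = 1, 6150 mod 7 = 4, 6150 mod 13 = 1, 6150 mod 9 = 3.

x ≡ 6150 (mod 9009).
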